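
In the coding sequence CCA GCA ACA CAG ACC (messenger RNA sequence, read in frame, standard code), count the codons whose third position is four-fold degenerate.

Codon 1 CCA (Pro): third position 4-fold.
Codon 2 GCA (Ala): third position 4-fold.
Codon 3 ACA (Thr): third position 4-fold.
Codon 4 CAG (Gln): third position 2-fold.
Codon 5 ACC (Thr): third position 4-fold.
Four-fold degenerate third positions: 4.

4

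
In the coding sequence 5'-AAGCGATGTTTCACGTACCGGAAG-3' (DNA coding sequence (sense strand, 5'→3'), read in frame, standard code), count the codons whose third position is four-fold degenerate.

3

Codon 1 AAG (Lys): third position 2-fold.
Codon 2 CGA (Arg): third position 4-fold.
Codon 3 TGT (Cys): third position 2-fold.
Codon 4 TTC (Phe): third position 2-fold.
Codon 5 ACG (Thr): third position 4-fold.
Codon 6 TAC (Tyr): third position 2-fold.
Codon 7 CGG (Arg): third position 4-fold.
Codon 8 AAG (Lys): third position 2-fold.
Four-fold degenerate third positions: 3.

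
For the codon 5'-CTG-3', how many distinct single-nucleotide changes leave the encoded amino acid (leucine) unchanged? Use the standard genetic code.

4

Position 1: TTG → 1 synonymous.
Position 2: none → 0 synonymous.
Position 3: CTT, CTC, CTA → 3 synonymous.
Total: 1 + 0 + 3 = 4.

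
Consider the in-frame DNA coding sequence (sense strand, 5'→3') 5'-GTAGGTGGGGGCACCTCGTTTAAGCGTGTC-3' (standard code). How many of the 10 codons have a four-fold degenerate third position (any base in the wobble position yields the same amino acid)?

Codon 1 GTA (Val): third position 4-fold.
Codon 2 GGT (Gly): third position 4-fold.
Codon 3 GGG (Gly): third position 4-fold.
Codon 4 GGC (Gly): third position 4-fold.
Codon 5 ACC (Thr): third position 4-fold.
Codon 6 TCG (Ser): third position 4-fold.
Codon 7 TTT (Phe): third position 2-fold.
Codon 8 AAG (Lys): third position 2-fold.
Codon 9 CGT (Arg): third position 4-fold.
Codon 10 GTC (Val): third position 4-fold.
Four-fold degenerate third positions: 8.

8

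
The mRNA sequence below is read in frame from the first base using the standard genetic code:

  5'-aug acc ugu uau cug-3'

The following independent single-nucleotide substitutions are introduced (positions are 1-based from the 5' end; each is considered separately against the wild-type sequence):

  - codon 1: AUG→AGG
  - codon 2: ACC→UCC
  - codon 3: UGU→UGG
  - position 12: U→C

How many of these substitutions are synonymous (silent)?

1

Codon 1: AUG (Met) → AGG (Arg) — missense.
Codon 2: ACC (Thr) → UCC (Ser) — missense.
Codon 3: UGU (Cys) → UGG (Trp) — missense.
Codon 4: UAU (Tyr) → UAC (Tyr) — synonymous.
Synonymous: 1 of 4.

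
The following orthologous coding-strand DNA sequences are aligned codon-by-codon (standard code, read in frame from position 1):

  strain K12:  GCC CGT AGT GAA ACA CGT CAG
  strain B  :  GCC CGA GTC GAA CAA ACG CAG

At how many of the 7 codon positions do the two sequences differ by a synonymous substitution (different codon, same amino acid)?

Codon 1: GCC Ala / GCC Ala — identical.
Codon 2: CGT Arg / CGA Arg — synonymous.
Codon 3: AGT Ser / GTC Val — nonsynonymous.
Codon 4: GAA Glu / GAA Glu — identical.
Codon 5: ACA Thr / CAA Gln — nonsynonymous.
Codon 6: CGT Arg / ACG Thr — nonsynonymous.
Codon 7: CAG Gln / CAG Gln — identical.
Synonymous differences: 1.

1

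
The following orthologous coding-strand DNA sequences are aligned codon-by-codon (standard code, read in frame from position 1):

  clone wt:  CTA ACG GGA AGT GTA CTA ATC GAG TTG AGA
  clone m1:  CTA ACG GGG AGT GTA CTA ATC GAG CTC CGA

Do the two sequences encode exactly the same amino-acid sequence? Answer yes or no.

yes

Codon 1: CTA Leu / CTA Leu — identical.
Codon 2: ACG Thr / ACG Thr — identical.
Codon 3: GGA Gly / GGG Gly — synonymous.
Codon 4: AGT Ser / AGT Ser — identical.
Codon 5: GTA Val / GTA Val — identical.
Codon 6: CTA Leu / CTA Leu — identical.
Codon 7: ATC Ile / ATC Ile — identical.
Codon 8: GAG Glu / GAG Glu — identical.
Codon 9: TTG Leu / CTC Leu — synonymous.
Codon 10: AGA Arg / CGA Arg — synonymous.
Nonsynonymous differences: 0 → same protein.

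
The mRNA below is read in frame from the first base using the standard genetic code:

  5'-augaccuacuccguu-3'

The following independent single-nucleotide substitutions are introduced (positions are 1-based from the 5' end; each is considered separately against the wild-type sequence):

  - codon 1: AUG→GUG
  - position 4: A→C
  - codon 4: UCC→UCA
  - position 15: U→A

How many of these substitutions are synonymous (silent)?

Codon 1: AUG (Met) → GUG (Val) — missense.
Codon 2: ACC (Thr) → CCC (Pro) — missense.
Codon 4: UCC (Ser) → UCA (Ser) — synonymous.
Codon 5: GUU (Val) → GUA (Val) — synonymous.
Synonymous: 2 of 4.

2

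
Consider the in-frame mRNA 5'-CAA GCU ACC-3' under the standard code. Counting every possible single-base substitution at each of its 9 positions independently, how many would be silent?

Codon 1 (CAA, Gln): 1 synonymous substitution.
Codon 2 (GCU, Ala): 3 synonymous substitutions.
Codon 3 (ACC, Thr): 3 synonymous substitutions.
Total: 1 + 3 + 3 = 7.

7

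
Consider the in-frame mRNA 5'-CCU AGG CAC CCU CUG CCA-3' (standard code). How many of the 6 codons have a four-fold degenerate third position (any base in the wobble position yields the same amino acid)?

4

Codon 1 CCU (Pro): third position 4-fold.
Codon 2 AGG (Arg): third position 2-fold.
Codon 3 CAC (His): third position 2-fold.
Codon 4 CCU (Pro): third position 4-fold.
Codon 5 CUG (Leu): third position 4-fold.
Codon 6 CCA (Pro): third position 4-fold.
Four-fold degenerate third positions: 4.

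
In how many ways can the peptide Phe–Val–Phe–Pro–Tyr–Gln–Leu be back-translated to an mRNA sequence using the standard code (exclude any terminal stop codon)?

1536

Phe: 2 codons.
Val: 4 codons.
Phe: 2 codons.
Pro: 4 codons.
Tyr: 2 codons.
Gln: 2 codons.
Leu: 6 codons.
2 × 4 × 2 × 4 × 2 × 2 × 6 = 1536.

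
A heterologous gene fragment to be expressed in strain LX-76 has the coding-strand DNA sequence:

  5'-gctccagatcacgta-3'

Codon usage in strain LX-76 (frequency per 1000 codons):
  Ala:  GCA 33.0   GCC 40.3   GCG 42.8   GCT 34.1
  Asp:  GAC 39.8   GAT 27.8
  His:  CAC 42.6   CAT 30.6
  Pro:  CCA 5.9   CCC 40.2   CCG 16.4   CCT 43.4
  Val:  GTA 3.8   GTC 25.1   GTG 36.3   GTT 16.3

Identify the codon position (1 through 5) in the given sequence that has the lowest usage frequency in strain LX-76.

5

Codon 1 GCT (Ala): 34.1 per 1000.
Codon 2 CCA (Pro): 5.9 per 1000.
Codon 3 GAT (Asp): 27.8 per 1000.
Codon 4 CAC (His): 42.6 per 1000.
Codon 5 GTA (Val): 3.8 per 1000.
Lowest frequency is 3.8 at codon 5.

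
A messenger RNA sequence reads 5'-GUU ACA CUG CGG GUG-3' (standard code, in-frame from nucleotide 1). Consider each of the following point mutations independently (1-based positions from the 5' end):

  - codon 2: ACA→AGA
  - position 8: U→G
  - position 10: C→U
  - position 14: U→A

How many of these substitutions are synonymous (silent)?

0

Codon 2: ACA (Thr) → AGA (Arg) — missense.
Codon 3: CUG (Leu) → CGG (Arg) — missense.
Codon 4: CGG (Arg) → UGG (Trp) — missense.
Codon 5: GUG (Val) → GAG (Glu) — missense.
Synonymous: 0 of 4.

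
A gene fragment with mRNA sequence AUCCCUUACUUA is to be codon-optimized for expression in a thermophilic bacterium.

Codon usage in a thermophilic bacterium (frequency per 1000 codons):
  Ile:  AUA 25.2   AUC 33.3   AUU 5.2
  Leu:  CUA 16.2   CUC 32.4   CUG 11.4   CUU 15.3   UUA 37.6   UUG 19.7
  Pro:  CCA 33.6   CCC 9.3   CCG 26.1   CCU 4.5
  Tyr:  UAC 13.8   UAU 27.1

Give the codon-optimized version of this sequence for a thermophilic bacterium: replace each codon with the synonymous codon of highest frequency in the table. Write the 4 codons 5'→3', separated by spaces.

AUC CCA UAU UUA

Codon 1 (Ile): best is AUC at 33.3.
Codon 2 (Pro): best is CCA at 33.6.
Codon 3 (Tyr): best is UAU at 27.1.
Codon 4 (Leu): best is UUA at 37.6.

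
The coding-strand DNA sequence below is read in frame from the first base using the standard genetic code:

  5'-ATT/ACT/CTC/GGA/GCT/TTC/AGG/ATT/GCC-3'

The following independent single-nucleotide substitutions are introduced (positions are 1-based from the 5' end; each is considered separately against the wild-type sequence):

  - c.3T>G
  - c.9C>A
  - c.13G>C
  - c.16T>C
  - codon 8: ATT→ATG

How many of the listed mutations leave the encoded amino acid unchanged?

1

Codon 1: ATT (Ile) → ATG (Met) — missense.
Codon 3: CTC (Leu) → CTA (Leu) — synonymous.
Codon 5: GCT (Ala) → CCT (Pro) — missense.
Codon 6: TTC (Phe) → CTC (Leu) — missense.
Codon 8: ATT (Ile) → ATG (Met) — missense.
Synonymous: 1 of 5.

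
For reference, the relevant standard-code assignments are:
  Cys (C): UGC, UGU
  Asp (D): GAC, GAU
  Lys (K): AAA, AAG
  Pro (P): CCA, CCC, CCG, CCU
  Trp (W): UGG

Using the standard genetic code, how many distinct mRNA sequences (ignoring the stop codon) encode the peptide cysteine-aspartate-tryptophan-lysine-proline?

32

Cys: 2 codons.
Asp: 2 codons.
Trp: 1 codon.
Lys: 2 codons.
Pro: 4 codons.
2 × 2 × 1 × 2 × 4 = 32.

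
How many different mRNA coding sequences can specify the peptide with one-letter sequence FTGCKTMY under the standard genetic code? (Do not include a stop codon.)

Phe: 2 codons.
Thr: 4 codons.
Gly: 4 codons.
Cys: 2 codons.
Lys: 2 codons.
Thr: 4 codons.
Met: 1 codon.
Tyr: 2 codons.
2 × 4 × 4 × 2 × 2 × 4 × 1 × 2 = 1024.

1024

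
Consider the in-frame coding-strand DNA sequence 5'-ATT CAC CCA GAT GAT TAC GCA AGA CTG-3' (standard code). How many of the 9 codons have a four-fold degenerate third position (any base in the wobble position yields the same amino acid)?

3

Codon 1 ATT (Ile): third position 3-fold.
Codon 2 CAC (His): third position 2-fold.
Codon 3 CCA (Pro): third position 4-fold.
Codon 4 GAT (Asp): third position 2-fold.
Codon 5 GAT (Asp): third position 2-fold.
Codon 6 TAC (Tyr): third position 2-fold.
Codon 7 GCA (Ala): third position 4-fold.
Codon 8 AGA (Arg): third position 2-fold.
Codon 9 CTG (Leu): third position 4-fold.
Four-fold degenerate third positions: 3.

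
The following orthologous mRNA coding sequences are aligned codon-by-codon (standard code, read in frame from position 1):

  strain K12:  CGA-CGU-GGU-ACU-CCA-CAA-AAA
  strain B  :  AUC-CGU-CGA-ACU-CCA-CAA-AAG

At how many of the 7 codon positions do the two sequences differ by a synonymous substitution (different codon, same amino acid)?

1

Codon 1: CGA Arg / AUC Ile — nonsynonymous.
Codon 2: CGU Arg / CGU Arg — identical.
Codon 3: GGU Gly / CGA Arg — nonsynonymous.
Codon 4: ACU Thr / ACU Thr — identical.
Codon 5: CCA Pro / CCA Pro — identical.
Codon 6: CAA Gln / CAA Gln — identical.
Codon 7: AAA Lys / AAG Lys — synonymous.
Synonymous differences: 1.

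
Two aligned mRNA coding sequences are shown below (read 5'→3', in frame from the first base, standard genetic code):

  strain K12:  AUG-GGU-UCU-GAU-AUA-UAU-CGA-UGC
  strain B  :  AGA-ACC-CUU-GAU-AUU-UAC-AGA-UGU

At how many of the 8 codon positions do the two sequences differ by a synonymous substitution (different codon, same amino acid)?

Codon 1: AUG Met / AGA Arg — nonsynonymous.
Codon 2: GGU Gly / ACC Thr — nonsynonymous.
Codon 3: UCU Ser / CUU Leu — nonsynonymous.
Codon 4: GAU Asp / GAU Asp — identical.
Codon 5: AUA Ile / AUU Ile — synonymous.
Codon 6: UAU Tyr / UAC Tyr — synonymous.
Codon 7: CGA Arg / AGA Arg — synonymous.
Codon 8: UGC Cys / UGU Cys — synonymous.
Synonymous differences: 4.

4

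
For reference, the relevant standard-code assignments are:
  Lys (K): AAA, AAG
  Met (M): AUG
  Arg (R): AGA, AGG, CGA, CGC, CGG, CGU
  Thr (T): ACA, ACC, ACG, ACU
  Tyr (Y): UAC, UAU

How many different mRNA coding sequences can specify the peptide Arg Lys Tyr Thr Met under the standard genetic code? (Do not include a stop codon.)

96

Arg: 6 codons.
Lys: 2 codons.
Tyr: 2 codons.
Thr: 4 codons.
Met: 1 codon.
6 × 2 × 2 × 4 × 1 = 96.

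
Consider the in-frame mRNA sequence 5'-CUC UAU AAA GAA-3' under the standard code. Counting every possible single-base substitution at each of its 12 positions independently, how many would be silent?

6

Codon 1 (CUC, Leu): 3 synonymous substitutions.
Codon 2 (UAU, Tyr): 1 synonymous substitution.
Codon 3 (AAA, Lys): 1 synonymous substitution.
Codon 4 (GAA, Glu): 1 synonymous substitution.
Total: 3 + 1 + 1 + 1 = 6.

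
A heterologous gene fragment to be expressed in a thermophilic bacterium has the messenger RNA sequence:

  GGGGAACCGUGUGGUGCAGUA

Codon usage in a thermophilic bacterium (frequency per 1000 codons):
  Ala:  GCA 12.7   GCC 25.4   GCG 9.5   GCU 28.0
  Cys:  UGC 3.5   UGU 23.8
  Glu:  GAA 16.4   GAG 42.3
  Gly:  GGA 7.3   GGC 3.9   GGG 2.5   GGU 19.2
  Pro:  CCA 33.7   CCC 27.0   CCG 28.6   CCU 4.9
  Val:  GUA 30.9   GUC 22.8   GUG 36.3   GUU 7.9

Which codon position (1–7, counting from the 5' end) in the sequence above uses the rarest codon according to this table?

Codon 1 GGG (Gly): 2.5 per 1000.
Codon 2 GAA (Glu): 16.4 per 1000.
Codon 3 CCG (Pro): 28.6 per 1000.
Codon 4 UGU (Cys): 23.8 per 1000.
Codon 5 GGU (Gly): 19.2 per 1000.
Codon 6 GCA (Ala): 12.7 per 1000.
Codon 7 GUA (Val): 30.9 per 1000.
Lowest frequency is 2.5 at codon 1.

1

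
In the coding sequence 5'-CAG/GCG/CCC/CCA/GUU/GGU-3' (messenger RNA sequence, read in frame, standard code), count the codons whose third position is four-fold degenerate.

Codon 1 CAG (Gln): third position 2-fold.
Codon 2 GCG (Ala): third position 4-fold.
Codon 3 CCC (Pro): third position 4-fold.
Codon 4 CCA (Pro): third position 4-fold.
Codon 5 GUU (Val): third position 4-fold.
Codon 6 GGU (Gly): third position 4-fold.
Four-fold degenerate third positions: 5.

5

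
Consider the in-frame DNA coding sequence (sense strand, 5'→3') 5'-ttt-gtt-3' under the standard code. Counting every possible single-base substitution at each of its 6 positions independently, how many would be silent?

4

Codon 1 (TTT, Phe): 1 synonymous substitution.
Codon 2 (GTT, Val): 3 synonymous substitutions.
Total: 1 + 3 = 4.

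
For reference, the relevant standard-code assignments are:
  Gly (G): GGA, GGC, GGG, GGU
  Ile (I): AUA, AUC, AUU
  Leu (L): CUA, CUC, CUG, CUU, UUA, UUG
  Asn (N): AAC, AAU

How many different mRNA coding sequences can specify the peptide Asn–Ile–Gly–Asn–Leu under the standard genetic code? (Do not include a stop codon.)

288

Asn: 2 codons.
Ile: 3 codons.
Gly: 4 codons.
Asn: 2 codons.
Leu: 6 codons.
2 × 3 × 4 × 2 × 6 = 288.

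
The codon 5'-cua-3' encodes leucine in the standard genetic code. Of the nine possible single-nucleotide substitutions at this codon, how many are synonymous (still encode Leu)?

Position 1: UUA → 1 synonymous.
Position 2: none → 0 synonymous.
Position 3: CUU, CUC, CUG → 3 synonymous.
Total: 1 + 0 + 3 = 4.

4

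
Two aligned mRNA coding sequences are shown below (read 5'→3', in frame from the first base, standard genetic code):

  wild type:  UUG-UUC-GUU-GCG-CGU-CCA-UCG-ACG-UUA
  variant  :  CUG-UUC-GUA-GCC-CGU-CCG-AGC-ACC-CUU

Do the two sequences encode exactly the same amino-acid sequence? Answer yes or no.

yes

Codon 1: UUG Leu / CUG Leu — synonymous.
Codon 2: UUC Phe / UUC Phe — identical.
Codon 3: GUU Val / GUA Val — synonymous.
Codon 4: GCG Ala / GCC Ala — synonymous.
Codon 5: CGU Arg / CGU Arg — identical.
Codon 6: CCA Pro / CCG Pro — synonymous.
Codon 7: UCG Ser / AGC Ser — synonymous.
Codon 8: ACG Thr / ACC Thr — synonymous.
Codon 9: UUA Leu / CUU Leu — synonymous.
Nonsynonymous differences: 0 → same protein.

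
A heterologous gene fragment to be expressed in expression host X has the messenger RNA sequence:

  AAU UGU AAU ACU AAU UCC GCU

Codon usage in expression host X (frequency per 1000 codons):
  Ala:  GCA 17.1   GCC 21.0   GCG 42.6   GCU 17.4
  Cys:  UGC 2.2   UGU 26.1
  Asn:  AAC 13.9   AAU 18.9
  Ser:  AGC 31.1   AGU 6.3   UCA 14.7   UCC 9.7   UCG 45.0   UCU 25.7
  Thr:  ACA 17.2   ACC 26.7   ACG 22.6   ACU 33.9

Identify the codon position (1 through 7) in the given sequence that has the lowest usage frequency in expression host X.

Codon 1 AAU (Asn): 18.9 per 1000.
Codon 2 UGU (Cys): 26.1 per 1000.
Codon 3 AAU (Asn): 18.9 per 1000.
Codon 4 ACU (Thr): 33.9 per 1000.
Codon 5 AAU (Asn): 18.9 per 1000.
Codon 6 UCC (Ser): 9.7 per 1000.
Codon 7 GCU (Ala): 17.4 per 1000.
Lowest frequency is 9.7 at codon 6.

6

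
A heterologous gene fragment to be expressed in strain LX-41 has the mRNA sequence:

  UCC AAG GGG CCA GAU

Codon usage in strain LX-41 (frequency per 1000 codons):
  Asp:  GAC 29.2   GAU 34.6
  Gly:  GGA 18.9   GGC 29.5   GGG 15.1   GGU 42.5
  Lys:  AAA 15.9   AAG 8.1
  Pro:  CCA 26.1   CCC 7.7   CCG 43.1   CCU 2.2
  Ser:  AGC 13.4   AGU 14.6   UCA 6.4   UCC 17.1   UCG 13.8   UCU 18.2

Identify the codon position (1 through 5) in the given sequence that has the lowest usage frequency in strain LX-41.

2

Codon 1 UCC (Ser): 17.1 per 1000.
Codon 2 AAG (Lys): 8.1 per 1000.
Codon 3 GGG (Gly): 15.1 per 1000.
Codon 4 CCA (Pro): 26.1 per 1000.
Codon 5 GAU (Asp): 34.6 per 1000.
Lowest frequency is 8.1 at codon 2.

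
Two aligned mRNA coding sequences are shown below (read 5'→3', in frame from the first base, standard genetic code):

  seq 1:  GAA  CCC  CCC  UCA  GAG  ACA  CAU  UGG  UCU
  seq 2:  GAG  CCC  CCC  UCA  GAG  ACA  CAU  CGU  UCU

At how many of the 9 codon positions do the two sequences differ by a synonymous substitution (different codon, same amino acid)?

1

Codon 1: GAA Glu / GAG Glu — synonymous.
Codon 2: CCC Pro / CCC Pro — identical.
Codon 3: CCC Pro / CCC Pro — identical.
Codon 4: UCA Ser / UCA Ser — identical.
Codon 5: GAG Glu / GAG Glu — identical.
Codon 6: ACA Thr / ACA Thr — identical.
Codon 7: CAU His / CAU His — identical.
Codon 8: UGG Trp / CGU Arg — nonsynonymous.
Codon 9: UCU Ser / UCU Ser — identical.
Synonymous differences: 1.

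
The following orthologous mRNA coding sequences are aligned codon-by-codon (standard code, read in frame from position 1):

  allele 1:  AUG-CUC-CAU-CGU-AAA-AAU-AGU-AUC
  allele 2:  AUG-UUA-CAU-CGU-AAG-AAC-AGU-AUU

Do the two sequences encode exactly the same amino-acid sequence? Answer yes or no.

yes

Codon 1: AUG Met / AUG Met — identical.
Codon 2: CUC Leu / UUA Leu — synonymous.
Codon 3: CAU His / CAU His — identical.
Codon 4: CGU Arg / CGU Arg — identical.
Codon 5: AAA Lys / AAG Lys — synonymous.
Codon 6: AAU Asn / AAC Asn — synonymous.
Codon 7: AGU Ser / AGU Ser — identical.
Codon 8: AUC Ile / AUU Ile — synonymous.
Nonsynonymous differences: 0 → same protein.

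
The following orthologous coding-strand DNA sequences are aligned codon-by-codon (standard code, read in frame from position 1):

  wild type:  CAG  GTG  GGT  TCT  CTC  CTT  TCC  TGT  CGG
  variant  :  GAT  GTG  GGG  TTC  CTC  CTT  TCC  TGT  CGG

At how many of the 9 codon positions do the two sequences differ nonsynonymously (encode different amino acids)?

2

Codon 1: CAG Gln / GAT Asp — nonsynonymous.
Codon 2: GTG Val / GTG Val — identical.
Codon 3: GGT Gly / GGG Gly — synonymous.
Codon 4: TCT Ser / TTC Phe — nonsynonymous.
Codon 5: CTC Leu / CTC Leu — identical.
Codon 6: CTT Leu / CTT Leu — identical.
Codon 7: TCC Ser / TCC Ser — identical.
Codon 8: TGT Cys / TGT Cys — identical.
Codon 9: CGG Arg / CGG Arg — identical.
Nonsynonymous differences: 2.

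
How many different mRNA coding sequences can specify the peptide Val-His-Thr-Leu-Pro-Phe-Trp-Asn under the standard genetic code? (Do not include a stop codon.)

3072

Val: 4 codons.
His: 2 codons.
Thr: 4 codons.
Leu: 6 codons.
Pro: 4 codons.
Phe: 2 codons.
Trp: 1 codon.
Asn: 2 codons.
4 × 2 × 4 × 6 × 4 × 2 × 1 × 2 = 3072.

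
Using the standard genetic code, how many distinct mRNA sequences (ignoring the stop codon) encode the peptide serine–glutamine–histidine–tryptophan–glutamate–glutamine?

96

Ser: 6 codons.
Gln: 2 codons.
His: 2 codons.
Trp: 1 codon.
Glu: 2 codons.
Gln: 2 codons.
6 × 2 × 2 × 1 × 2 × 2 = 96.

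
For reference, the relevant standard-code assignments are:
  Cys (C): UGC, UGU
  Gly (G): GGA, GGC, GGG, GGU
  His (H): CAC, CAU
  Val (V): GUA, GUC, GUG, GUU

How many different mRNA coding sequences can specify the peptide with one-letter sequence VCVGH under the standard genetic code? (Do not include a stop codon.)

Val: 4 codons.
Cys: 2 codons.
Val: 4 codons.
Gly: 4 codons.
His: 2 codons.
4 × 2 × 4 × 4 × 2 = 256.

256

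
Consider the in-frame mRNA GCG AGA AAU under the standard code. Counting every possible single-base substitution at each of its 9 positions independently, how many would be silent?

6

Codon 1 (GCG, Ala): 3 synonymous substitutions.
Codon 2 (AGA, Arg): 2 synonymous substitutions.
Codon 3 (AAU, Asn): 1 synonymous substitution.
Total: 3 + 2 + 1 = 6.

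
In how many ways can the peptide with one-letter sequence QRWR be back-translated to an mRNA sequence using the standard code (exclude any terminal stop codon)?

Gln: 2 codons.
Arg: 6 codons.
Trp: 1 codon.
Arg: 6 codons.
2 × 6 × 1 × 6 = 72.

72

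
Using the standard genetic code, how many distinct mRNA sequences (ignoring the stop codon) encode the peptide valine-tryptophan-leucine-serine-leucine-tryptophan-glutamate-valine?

6912

Val: 4 codons.
Trp: 1 codon.
Leu: 6 codons.
Ser: 6 codons.
Leu: 6 codons.
Trp: 1 codon.
Glu: 2 codons.
Val: 4 codons.
4 × 1 × 6 × 6 × 6 × 1 × 2 × 4 = 6912.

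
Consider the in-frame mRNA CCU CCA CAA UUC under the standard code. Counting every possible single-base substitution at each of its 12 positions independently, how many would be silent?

Codon 1 (CCU, Pro): 3 synonymous substitutions.
Codon 2 (CCA, Pro): 3 synonymous substitutions.
Codon 3 (CAA, Gln): 1 synonymous substitution.
Codon 4 (UUC, Phe): 1 synonymous substitution.
Total: 3 + 3 + 1 + 1 = 8.

8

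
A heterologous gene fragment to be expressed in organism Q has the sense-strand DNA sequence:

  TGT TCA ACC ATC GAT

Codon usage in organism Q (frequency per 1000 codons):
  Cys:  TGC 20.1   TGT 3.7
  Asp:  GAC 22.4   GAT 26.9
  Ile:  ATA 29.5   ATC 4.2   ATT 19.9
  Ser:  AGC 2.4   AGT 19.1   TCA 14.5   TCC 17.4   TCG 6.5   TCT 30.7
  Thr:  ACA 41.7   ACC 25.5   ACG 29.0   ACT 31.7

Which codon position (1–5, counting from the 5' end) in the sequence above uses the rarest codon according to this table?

1

Codon 1 TGT (Cys): 3.7 per 1000.
Codon 2 TCA (Ser): 14.5 per 1000.
Codon 3 ACC (Thr): 25.5 per 1000.
Codon 4 ATC (Ile): 4.2 per 1000.
Codon 5 GAT (Asp): 26.9 per 1000.
Lowest frequency is 3.7 at codon 1.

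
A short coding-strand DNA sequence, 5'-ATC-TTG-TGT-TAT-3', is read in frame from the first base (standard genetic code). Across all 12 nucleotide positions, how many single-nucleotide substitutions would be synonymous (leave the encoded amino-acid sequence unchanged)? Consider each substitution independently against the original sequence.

6

Codon 1 (ATC, Ile): 2 synonymous substitutions.
Codon 2 (TTG, Leu): 2 synonymous substitutions.
Codon 3 (TGT, Cys): 1 synonymous substitution.
Codon 4 (TAT, Tyr): 1 synonymous substitution.
Total: 2 + 2 + 1 + 1 = 6.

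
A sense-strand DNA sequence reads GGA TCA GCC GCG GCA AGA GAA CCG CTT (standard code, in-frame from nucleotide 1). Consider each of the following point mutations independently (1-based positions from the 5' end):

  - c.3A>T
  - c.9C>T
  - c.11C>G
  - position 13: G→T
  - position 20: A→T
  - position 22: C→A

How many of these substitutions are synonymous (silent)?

2

Codon 1: GGA (Gly) → GGT (Gly) — synonymous.
Codon 3: GCC (Ala) → GCT (Ala) — synonymous.
Codon 4: GCG (Ala) → GGG (Gly) — missense.
Codon 5: GCA (Ala) → TCA (Ser) — missense.
Codon 7: GAA (Glu) → GTA (Val) — missense.
Codon 8: CCG (Pro) → ACG (Thr) — missense.
Synonymous: 2 of 6.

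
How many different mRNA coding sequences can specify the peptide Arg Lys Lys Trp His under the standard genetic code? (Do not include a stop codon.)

Arg: 6 codons.
Lys: 2 codons.
Lys: 2 codons.
Trp: 1 codon.
His: 2 codons.
6 × 2 × 2 × 1 × 2 = 48.

48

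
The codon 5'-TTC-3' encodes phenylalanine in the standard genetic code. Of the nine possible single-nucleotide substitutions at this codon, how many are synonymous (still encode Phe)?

1

Position 1: none → 0 synonymous.
Position 2: none → 0 synonymous.
Position 3: TTT → 1 synonymous.
Total: 0 + 0 + 1 = 1.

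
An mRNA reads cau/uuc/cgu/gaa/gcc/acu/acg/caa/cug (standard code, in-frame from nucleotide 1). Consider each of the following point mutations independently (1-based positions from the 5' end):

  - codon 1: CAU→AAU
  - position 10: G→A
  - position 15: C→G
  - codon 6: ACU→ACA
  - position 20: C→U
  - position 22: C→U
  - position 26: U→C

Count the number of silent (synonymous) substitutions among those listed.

Codon 1: CAU (His) → AAU (Asn) — missense.
Codon 4: GAA (Glu) → AAA (Lys) — missense.
Codon 5: GCC (Ala) → GCG (Ala) — synonymous.
Codon 6: ACU (Thr) → ACA (Thr) — synonymous.
Codon 7: ACG (Thr) → AUG (Met) — missense.
Codon 8: CAA (Gln) → UAA (Stop) — nonsense.
Codon 9: CUG (Leu) → CCG (Pro) — missense.
Synonymous: 2 of 7.

2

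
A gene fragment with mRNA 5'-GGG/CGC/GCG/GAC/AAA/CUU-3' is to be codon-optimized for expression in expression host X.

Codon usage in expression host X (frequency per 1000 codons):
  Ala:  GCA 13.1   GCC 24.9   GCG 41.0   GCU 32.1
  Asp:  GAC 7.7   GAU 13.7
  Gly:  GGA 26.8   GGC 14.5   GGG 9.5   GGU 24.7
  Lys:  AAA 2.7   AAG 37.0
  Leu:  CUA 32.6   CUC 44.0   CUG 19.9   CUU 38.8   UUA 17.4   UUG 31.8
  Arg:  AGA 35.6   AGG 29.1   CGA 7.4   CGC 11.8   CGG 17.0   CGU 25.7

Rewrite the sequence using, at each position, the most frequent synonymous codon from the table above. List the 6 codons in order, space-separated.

Codon 1 (Gly): best is GGA at 26.8.
Codon 2 (Arg): best is AGA at 35.6.
Codon 3 (Ala): best is GCG at 41.0.
Codon 4 (Asp): best is GAU at 13.7.
Codon 5 (Lys): best is AAG at 37.0.
Codon 6 (Leu): best is CUC at 44.0.

GGA AGA GCG GAU AAG CUC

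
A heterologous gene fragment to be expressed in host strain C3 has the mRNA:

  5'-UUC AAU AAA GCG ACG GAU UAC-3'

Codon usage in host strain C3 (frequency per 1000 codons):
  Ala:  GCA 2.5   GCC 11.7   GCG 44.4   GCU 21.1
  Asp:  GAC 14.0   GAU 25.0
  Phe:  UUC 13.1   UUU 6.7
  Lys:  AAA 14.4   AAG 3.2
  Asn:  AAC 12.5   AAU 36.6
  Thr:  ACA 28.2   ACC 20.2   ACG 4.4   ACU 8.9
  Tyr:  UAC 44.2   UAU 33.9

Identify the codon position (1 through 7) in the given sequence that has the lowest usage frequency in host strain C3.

5

Codon 1 UUC (Phe): 13.1 per 1000.
Codon 2 AAU (Asn): 36.6 per 1000.
Codon 3 AAA (Lys): 14.4 per 1000.
Codon 4 GCG (Ala): 44.4 per 1000.
Codon 5 ACG (Thr): 4.4 per 1000.
Codon 6 GAU (Asp): 25.0 per 1000.
Codon 7 UAC (Tyr): 44.2 per 1000.
Lowest frequency is 4.4 at codon 5.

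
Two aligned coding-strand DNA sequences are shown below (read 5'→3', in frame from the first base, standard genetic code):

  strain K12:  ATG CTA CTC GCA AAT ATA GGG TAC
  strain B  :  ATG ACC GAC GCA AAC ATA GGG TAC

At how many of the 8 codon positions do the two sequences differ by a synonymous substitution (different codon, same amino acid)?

1

Codon 1: ATG Met / ATG Met — identical.
Codon 2: CTA Leu / ACC Thr — nonsynonymous.
Codon 3: CTC Leu / GAC Asp — nonsynonymous.
Codon 4: GCA Ala / GCA Ala — identical.
Codon 5: AAT Asn / AAC Asn — synonymous.
Codon 6: ATA Ile / ATA Ile — identical.
Codon 7: GGG Gly / GGG Gly — identical.
Codon 8: TAC Tyr / TAC Tyr — identical.
Synonymous differences: 1.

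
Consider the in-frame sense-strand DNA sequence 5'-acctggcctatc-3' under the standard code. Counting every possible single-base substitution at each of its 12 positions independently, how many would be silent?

Codon 1 (ACC, Thr): 3 synonymous substitutions.
Codon 2 (TGG, Trp): 0 synonymous substitutions.
Codon 3 (CCT, Pro): 3 synonymous substitutions.
Codon 4 (ATC, Ile): 2 synonymous substitutions.
Total: 3 + 0 + 3 + 2 = 8.

8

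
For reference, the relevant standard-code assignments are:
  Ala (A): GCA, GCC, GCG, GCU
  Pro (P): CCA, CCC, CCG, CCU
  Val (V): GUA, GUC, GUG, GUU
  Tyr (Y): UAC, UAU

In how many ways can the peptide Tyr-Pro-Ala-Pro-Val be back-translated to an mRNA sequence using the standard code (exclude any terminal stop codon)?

Tyr: 2 codons.
Pro: 4 codons.
Ala: 4 codons.
Pro: 4 codons.
Val: 4 codons.
2 × 4 × 4 × 4 × 4 = 512.

512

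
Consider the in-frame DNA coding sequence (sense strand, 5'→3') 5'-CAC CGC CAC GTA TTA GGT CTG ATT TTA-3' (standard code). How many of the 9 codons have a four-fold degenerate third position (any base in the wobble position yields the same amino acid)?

Codon 1 CAC (His): third position 2-fold.
Codon 2 CGC (Arg): third position 4-fold.
Codon 3 CAC (His): third position 2-fold.
Codon 4 GTA (Val): third position 4-fold.
Codon 5 TTA (Leu): third position 2-fold.
Codon 6 GGT (Gly): third position 4-fold.
Codon 7 CTG (Leu): third position 4-fold.
Codon 8 ATT (Ile): third position 3-fold.
Codon 9 TTA (Leu): third position 2-fold.
Four-fold degenerate third positions: 4.

4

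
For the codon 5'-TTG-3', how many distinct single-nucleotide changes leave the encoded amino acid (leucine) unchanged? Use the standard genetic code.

2

Position 1: CTG → 1 synonymous.
Position 2: none → 0 synonymous.
Position 3: TTA → 1 synonymous.
Total: 1 + 0 + 1 = 2.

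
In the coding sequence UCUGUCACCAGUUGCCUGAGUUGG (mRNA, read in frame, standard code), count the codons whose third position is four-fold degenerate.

Codon 1 UCU (Ser): third position 4-fold.
Codon 2 GUC (Val): third position 4-fold.
Codon 3 ACC (Thr): third position 4-fold.
Codon 4 AGU (Ser): third position 2-fold.
Codon 5 UGC (Cys): third position 2-fold.
Codon 6 CUG (Leu): third position 4-fold.
Codon 7 AGU (Ser): third position 2-fold.
Codon 8 UGG (Trp): third position 1-fold.
Four-fold degenerate third positions: 4.

4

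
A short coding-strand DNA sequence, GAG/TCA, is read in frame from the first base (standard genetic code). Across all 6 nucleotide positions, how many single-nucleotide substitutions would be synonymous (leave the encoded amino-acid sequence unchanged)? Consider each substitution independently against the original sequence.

4

Codon 1 (GAG, Glu): 1 synonymous substitution.
Codon 2 (TCA, Ser): 3 synonymous substitutions.
Total: 1 + 3 = 4.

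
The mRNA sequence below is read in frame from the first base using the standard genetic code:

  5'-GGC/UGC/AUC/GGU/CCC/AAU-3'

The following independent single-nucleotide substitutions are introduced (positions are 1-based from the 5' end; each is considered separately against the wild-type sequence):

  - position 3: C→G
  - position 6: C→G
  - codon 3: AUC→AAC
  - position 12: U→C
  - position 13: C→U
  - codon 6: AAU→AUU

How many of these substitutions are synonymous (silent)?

Codon 1: GGC (Gly) → GGG (Gly) — synonymous.
Codon 2: UGC (Cys) → UGG (Trp) — missense.
Codon 3: AUC (Ile) → AAC (Asn) — missense.
Codon 4: GGU (Gly) → GGC (Gly) — synonymous.
Codon 5: CCC (Pro) → UCC (Ser) — missense.
Codon 6: AAU (Asn) → AUU (Ile) — missense.
Synonymous: 2 of 6.

2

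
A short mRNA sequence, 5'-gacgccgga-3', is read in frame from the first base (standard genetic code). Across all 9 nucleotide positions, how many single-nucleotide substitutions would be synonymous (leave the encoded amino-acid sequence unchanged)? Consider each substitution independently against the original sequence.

7

Codon 1 (GAC, Asp): 1 synonymous substitution.
Codon 2 (GCC, Ala): 3 synonymous substitutions.
Codon 3 (GGA, Gly): 3 synonymous substitutions.
Total: 1 + 3 + 3 = 7.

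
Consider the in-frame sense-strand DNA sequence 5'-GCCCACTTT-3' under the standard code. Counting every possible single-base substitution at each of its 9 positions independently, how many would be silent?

5

Codon 1 (GCC, Ala): 3 synonymous substitutions.
Codon 2 (CAC, His): 1 synonymous substitution.
Codon 3 (TTT, Phe): 1 synonymous substitution.
Total: 3 + 1 + 1 = 5.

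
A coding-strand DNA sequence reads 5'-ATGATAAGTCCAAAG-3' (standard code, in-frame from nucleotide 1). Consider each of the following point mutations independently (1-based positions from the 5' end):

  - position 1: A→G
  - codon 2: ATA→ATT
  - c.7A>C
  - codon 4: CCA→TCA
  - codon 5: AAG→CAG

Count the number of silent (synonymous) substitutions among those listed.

Codon 1: ATG (Met) → GTG (Val) — missense.
Codon 2: ATA (Ile) → ATT (Ile) — synonymous.
Codon 3: AGT (Ser) → CGT (Arg) — missense.
Codon 4: CCA (Pro) → TCA (Ser) — missense.
Codon 5: AAG (Lys) → CAG (Gln) — missense.
Synonymous: 1 of 5.

1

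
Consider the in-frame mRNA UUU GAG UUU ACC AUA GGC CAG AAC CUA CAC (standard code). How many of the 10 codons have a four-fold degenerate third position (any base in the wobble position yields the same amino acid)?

Codon 1 UUU (Phe): third position 2-fold.
Codon 2 GAG (Glu): third position 2-fold.
Codon 3 UUU (Phe): third position 2-fold.
Codon 4 ACC (Thr): third position 4-fold.
Codon 5 AUA (Ile): third position 3-fold.
Codon 6 GGC (Gly): third position 4-fold.
Codon 7 CAG (Gln): third position 2-fold.
Codon 8 AAC (Asn): third position 2-fold.
Codon 9 CUA (Leu): third position 4-fold.
Codon 10 CAC (His): third position 2-fold.
Four-fold degenerate third positions: 3.

3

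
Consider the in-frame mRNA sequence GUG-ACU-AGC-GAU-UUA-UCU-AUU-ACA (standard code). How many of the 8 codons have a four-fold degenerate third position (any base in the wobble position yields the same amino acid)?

4

Codon 1 GUG (Val): third position 4-fold.
Codon 2 ACU (Thr): third position 4-fold.
Codon 3 AGC (Ser): third position 2-fold.
Codon 4 GAU (Asp): third position 2-fold.
Codon 5 UUA (Leu): third position 2-fold.
Codon 6 UCU (Ser): third position 4-fold.
Codon 7 AUU (Ile): third position 3-fold.
Codon 8 ACA (Thr): third position 4-fold.
Four-fold degenerate third positions: 4.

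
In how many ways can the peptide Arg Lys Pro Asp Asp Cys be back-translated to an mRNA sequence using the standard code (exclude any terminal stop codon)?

Arg: 6 codons.
Lys: 2 codons.
Pro: 4 codons.
Asp: 2 codons.
Asp: 2 codons.
Cys: 2 codons.
6 × 2 × 4 × 2 × 2 × 2 = 384.

384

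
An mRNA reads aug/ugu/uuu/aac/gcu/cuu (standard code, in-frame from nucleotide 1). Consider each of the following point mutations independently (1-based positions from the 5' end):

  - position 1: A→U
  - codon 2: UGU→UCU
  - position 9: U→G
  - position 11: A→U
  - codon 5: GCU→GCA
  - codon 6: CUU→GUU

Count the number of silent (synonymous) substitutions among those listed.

1

Codon 1: AUG (Met) → UUG (Leu) — missense.
Codon 2: UGU (Cys) → UCU (Ser) — missense.
Codon 3: UUU (Phe) → UUG (Leu) — missense.
Codon 4: AAC (Asn) → AUC (Ile) — missense.
Codon 5: GCU (Ala) → GCA (Ala) — synonymous.
Codon 6: CUU (Leu) → GUU (Val) — missense.
Synonymous: 1 of 6.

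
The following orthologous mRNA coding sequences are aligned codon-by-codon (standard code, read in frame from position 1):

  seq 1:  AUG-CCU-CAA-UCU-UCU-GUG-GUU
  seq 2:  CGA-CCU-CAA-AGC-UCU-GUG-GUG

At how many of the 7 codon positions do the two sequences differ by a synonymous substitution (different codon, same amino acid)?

Codon 1: AUG Met / CGA Arg — nonsynonymous.
Codon 2: CCU Pro / CCU Pro — identical.
Codon 3: CAA Gln / CAA Gln — identical.
Codon 4: UCU Ser / AGC Ser — synonymous.
Codon 5: UCU Ser / UCU Ser — identical.
Codon 6: GUG Val / GUG Val — identical.
Codon 7: GUU Val / GUG Val — synonymous.
Synonymous differences: 2.

2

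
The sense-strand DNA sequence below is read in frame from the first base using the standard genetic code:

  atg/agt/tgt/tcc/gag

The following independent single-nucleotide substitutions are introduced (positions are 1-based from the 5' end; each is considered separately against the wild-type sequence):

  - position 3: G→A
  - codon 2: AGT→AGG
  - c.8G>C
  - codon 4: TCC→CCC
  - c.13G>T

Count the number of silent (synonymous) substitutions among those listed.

Codon 1: ATG (Met) → ATA (Ile) — missense.
Codon 2: AGT (Ser) → AGG (Arg) — missense.
Codon 3: TGT (Cys) → TCT (Ser) — missense.
Codon 4: TCC (Ser) → CCC (Pro) — missense.
Codon 5: GAG (Glu) → TAG (Stop) — nonsense.
Synonymous: 0 of 5.

0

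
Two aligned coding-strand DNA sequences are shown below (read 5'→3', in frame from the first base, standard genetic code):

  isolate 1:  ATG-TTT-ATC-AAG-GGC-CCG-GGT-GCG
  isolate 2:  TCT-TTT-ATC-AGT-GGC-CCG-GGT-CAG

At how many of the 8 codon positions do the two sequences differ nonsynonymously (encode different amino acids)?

3

Codon 1: ATG Met / TCT Ser — nonsynonymous.
Codon 2: TTT Phe / TTT Phe — identical.
Codon 3: ATC Ile / ATC Ile — identical.
Codon 4: AAG Lys / AGT Ser — nonsynonymous.
Codon 5: GGC Gly / GGC Gly — identical.
Codon 6: CCG Pro / CCG Pro — identical.
Codon 7: GGT Gly / GGT Gly — identical.
Codon 8: GCG Ala / CAG Gln — nonsynonymous.
Nonsynonymous differences: 3.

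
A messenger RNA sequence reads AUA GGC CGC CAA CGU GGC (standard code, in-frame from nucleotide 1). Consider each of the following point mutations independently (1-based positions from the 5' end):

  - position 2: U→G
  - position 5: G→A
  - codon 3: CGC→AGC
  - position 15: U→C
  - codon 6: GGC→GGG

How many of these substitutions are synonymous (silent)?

2

Codon 1: AUA (Ile) → AGA (Arg) — missense.
Codon 2: GGC (Gly) → GAC (Asp) — missense.
Codon 3: CGC (Arg) → AGC (Ser) — missense.
Codon 5: CGU (Arg) → CGC (Arg) — synonymous.
Codon 6: GGC (Gly) → GGG (Gly) — synonymous.
Synonymous: 2 of 5.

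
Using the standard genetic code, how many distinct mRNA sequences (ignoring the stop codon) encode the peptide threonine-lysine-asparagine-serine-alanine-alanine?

Thr: 4 codons.
Lys: 2 codons.
Asn: 2 codons.
Ser: 6 codons.
Ala: 4 codons.
Ala: 4 codons.
4 × 2 × 2 × 6 × 4 × 4 = 1536.

1536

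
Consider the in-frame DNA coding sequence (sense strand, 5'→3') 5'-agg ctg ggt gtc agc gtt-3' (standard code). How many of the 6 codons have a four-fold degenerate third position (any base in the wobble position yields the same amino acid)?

4

Codon 1 AGG (Arg): third position 2-fold.
Codon 2 CTG (Leu): third position 4-fold.
Codon 3 GGT (Gly): third position 4-fold.
Codon 4 GTC (Val): third position 4-fold.
Codon 5 AGC (Ser): third position 2-fold.
Codon 6 GTT (Val): third position 4-fold.
Four-fold degenerate third positions: 4.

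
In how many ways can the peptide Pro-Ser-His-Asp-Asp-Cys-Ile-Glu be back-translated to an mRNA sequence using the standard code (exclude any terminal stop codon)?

2304

Pro: 4 codons.
Ser: 6 codons.
His: 2 codons.
Asp: 2 codons.
Asp: 2 codons.
Cys: 2 codons.
Ile: 3 codons.
Glu: 2 codons.
4 × 6 × 2 × 2 × 2 × 2 × 3 × 2 = 2304.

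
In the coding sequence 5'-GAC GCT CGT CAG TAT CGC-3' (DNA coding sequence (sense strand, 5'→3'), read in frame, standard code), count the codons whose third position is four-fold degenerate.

3

Codon 1 GAC (Asp): third position 2-fold.
Codon 2 GCT (Ala): third position 4-fold.
Codon 3 CGT (Arg): third position 4-fold.
Codon 4 CAG (Gln): third position 2-fold.
Codon 5 TAT (Tyr): third position 2-fold.
Codon 6 CGC (Arg): third position 4-fold.
Four-fold degenerate third positions: 3.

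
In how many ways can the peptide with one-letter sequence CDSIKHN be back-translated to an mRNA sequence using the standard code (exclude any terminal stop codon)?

576

Cys: 2 codons.
Asp: 2 codons.
Ser: 6 codons.
Ile: 3 codons.
Lys: 2 codons.
His: 2 codons.
Asn: 2 codons.
2 × 2 × 6 × 3 × 2 × 2 × 2 = 576.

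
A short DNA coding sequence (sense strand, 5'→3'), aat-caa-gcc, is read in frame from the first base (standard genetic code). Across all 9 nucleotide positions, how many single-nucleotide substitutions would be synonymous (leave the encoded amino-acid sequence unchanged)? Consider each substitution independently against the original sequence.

5

Codon 1 (AAT, Asn): 1 synonymous substitution.
Codon 2 (CAA, Gln): 1 synonymous substitution.
Codon 3 (GCC, Ala): 3 synonymous substitutions.
Total: 1 + 1 + 3 = 5.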